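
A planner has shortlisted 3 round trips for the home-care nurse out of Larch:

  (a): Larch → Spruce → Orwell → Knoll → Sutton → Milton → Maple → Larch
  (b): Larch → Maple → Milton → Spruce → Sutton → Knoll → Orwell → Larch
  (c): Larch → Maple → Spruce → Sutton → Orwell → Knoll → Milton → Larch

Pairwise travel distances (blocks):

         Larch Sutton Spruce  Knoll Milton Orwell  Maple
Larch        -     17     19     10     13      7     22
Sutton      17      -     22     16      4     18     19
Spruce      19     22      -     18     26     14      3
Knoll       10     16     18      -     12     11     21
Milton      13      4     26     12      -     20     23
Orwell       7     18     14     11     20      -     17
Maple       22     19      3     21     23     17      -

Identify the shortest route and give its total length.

(a): 19 + 14 + 11 + 16 + 4 + 23 + 22 = 109
(b): 22 + 23 + 26 + 22 + 16 + 11 + 7 = 127
(c): 22 + 3 + 22 + 18 + 11 + 12 + 13 = 101

101 blocks — (c) is the shortest.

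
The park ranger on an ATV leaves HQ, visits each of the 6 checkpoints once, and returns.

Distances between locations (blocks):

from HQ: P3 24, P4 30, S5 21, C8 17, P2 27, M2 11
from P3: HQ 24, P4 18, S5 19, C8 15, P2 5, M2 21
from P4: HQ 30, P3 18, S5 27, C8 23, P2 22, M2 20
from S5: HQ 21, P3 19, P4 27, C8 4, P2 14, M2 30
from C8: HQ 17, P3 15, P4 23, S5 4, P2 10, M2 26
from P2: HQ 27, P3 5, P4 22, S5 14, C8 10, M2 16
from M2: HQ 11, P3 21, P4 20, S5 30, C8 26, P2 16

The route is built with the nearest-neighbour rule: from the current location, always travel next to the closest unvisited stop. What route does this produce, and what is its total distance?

At HQ the remaining stops are M2 11, C8 17, S5 21, P3 24, P2 27, P4 30; go to M2.
At M2 the remaining stops are P2 16, P4 20, P3 21, C8 26, S5 30; go to P2.
At P2 the remaining stops are P3 5, C8 10, S5 14, P4 22; go to P3.
At P3 the remaining stops are C8 15, P4 18, S5 19; go to C8.
At C8 the remaining stops are S5 4, P4 23; go to S5.
At S5 the remaining stops are P4 27; go to P4.
Return P4→HQ: 30.
Total = 11 + 16 + 5 + 15 + 4 + 27 + 30 = 108.

108 blocks along HQ → M2 → P2 → P3 → C8 → S5 → P4 → HQ.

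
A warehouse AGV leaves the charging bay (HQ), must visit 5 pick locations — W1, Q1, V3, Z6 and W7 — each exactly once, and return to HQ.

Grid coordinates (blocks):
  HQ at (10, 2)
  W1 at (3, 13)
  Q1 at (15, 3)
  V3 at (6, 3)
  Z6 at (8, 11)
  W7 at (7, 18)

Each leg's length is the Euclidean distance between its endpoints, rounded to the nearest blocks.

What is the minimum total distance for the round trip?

43 blocks — the shortest possible round trip.

With 5 stops there are 5!/2 = 60 distinct round trips (a route and its reverse cost the same).
HQ - W1 - Q1 - V3 - Z6 - W7 - HQ: 13+16+9+8+7+16 = 69
HQ - W1 - Q1 - V3 - W7 - Z6 - HQ: 13+16+9+15+7+9 = 69
HQ - W1 - Q1 - Z6 - V3 - W7 - HQ: 13+16+11+8+15+16 = 79
HQ - W1 - Q1 - Z6 - W7 - V3 - HQ: 13+16+11+7+15+4 = 66
HQ - W1 - Q1 - W7 - V3 - Z6 - HQ: 13+16+17+15+8+9 = 78
HQ - W1 - Q1 - W7 - Z6 - V3 - HQ: 13+16+17+7+8+4 = 65
HQ - W1 - V3 - Q1 - Z6 - W7 - HQ: 13+10+9+11+7+16 = 66
HQ - W1 - V3 - Q1 - W7 - Z6 - HQ: 13+10+9+17+7+9 = 65
HQ - W1 - V3 - Z6 - Q1 - W7 - HQ: 13+10+8+11+17+16 = 75
HQ - W1 - V3 - Z6 - W7 - Q1 - HQ: 13+10+8+7+17+5 = 60
HQ - W1 - V3 - W7 - Q1 - Z6 - HQ: 13+10+15+17+11+9 = 75
HQ - W1 - V3 - W7 - Z6 - Q1 - HQ: 13+10+15+7+11+5 = 61
HQ - W1 - Z6 - Q1 - V3 - W7 - HQ: 13+5+11+9+15+16 = 69
HQ - W1 - Z6 - Q1 - W7 - V3 - HQ: 13+5+11+17+15+4 = 65
… (46 more)
HQ - Q1 - Z6 - W7 - W1 - V3 - HQ: 5+11+7+6+10+4 = 43  ← best
The minimum is 43.
One optimal route: HQ → Q1 → Z6 → W7 → W1 → V3 → HQ (or its reverse).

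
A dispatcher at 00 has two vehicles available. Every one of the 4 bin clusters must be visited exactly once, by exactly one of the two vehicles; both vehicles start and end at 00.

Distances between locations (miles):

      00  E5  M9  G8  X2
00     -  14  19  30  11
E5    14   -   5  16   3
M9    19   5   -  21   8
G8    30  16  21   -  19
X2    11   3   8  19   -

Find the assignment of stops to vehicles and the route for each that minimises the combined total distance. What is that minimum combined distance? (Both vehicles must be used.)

92 miles — the smallest possible combined total.

Try each way of splitting the stops between the two vehicles (each non-empty) and, for each split, find the best tour for each vehicle:
  {E5} + {M9, G8, X2}: 28 + 70 = 98
  {M9} + {E5, G8, X2}: 38 + 60 = 98
  {E5, M9} + {G8, X2}: 38 + 60 = 98
  {G8} + {E5, M9, X2}: 60 + 38 = 98
  {E5, G8} + {M9, X2}: 60 + 38 = 98
  {M9, G8} + {E5, X2}: 70 + 28 = 98
  … (7 splits in total)
  {E5, M9, G8} + {X2}: 70 + 22 = 92  ← best
Best: vehicle 1 00 → E5 → M9 → G8 → 00 = 70; vehicle 2 00 → X2 → 00 = 22; combined 92.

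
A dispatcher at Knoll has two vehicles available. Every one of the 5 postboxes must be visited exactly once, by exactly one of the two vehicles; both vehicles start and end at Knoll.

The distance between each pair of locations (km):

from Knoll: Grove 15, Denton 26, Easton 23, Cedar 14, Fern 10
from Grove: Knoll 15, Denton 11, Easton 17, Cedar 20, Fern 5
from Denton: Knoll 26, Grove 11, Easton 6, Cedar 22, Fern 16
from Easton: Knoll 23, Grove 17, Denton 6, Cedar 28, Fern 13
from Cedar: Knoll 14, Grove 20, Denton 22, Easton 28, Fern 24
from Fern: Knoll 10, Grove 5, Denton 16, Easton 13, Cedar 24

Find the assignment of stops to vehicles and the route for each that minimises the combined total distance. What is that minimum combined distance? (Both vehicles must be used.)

83 km — the smallest possible combined total.

There are 2^4 − 1 = 15 ways to divide the 5 stops into two non-empty groups. For each, the best each vehicle can do is its own shortest tour through its group:
  {Grove} + {Denton, Easton, Cedar, Fern}: 30 + 65 = 95
  {Denton} + {Grove, Easton, Cedar, Fern}: 52 + 74 = 126
  {Grove, Denton} + {Easton, Cedar, Fern}: 52 + 65 = 117
  {Easton} + {Grove, Denton, Cedar, Fern}: 46 + 62 = 108
  {Grove, Easton} + {Denton, Cedar, Fern}: 55 + 62 = 117
  {Denton, Easton} + {Grove, Cedar, Fern}: 55 + 49 = 104
  … (15 splits in total)
  {Cedar} + {Grove, Denton, Easton, Fern}: 28 + 55 = 83  ← best
Best: vehicle 1 Knoll → Cedar → Knoll = 28; vehicle 2 Knoll → Grove → Denton → Easton → Fern → Knoll = 55; combined 83.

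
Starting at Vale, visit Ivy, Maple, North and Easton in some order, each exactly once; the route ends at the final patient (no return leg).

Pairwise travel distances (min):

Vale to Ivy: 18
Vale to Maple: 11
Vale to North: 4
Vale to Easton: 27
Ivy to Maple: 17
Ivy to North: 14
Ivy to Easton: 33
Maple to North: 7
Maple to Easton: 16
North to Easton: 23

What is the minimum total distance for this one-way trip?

There are 4! = 24 possible orderings.
Vale → Ivy → Maple → North → Easton: 18+17+7+23 = 65
Vale → Ivy → Maple → Easton → North: 18+17+16+23 = 74
Vale → Ivy → North → Maple → Easton: 18+14+7+16 = 55
Vale → Ivy → North → Easton → Maple: 18+14+23+16 = 71
Vale → Ivy → Easton → Maple → North: 18+33+16+7 = 74
Vale → Ivy → Easton → North → Maple: 18+33+23+7 = 81
Vale → Maple → Ivy → North → Easton: 11+17+14+23 = 65
Vale → Maple → Ivy → Easton → North: 11+17+33+23 = 84
Vale → Maple → North → Ivy → Easton: 11+7+14+33 = 65
Vale → Maple → North → Easton → Ivy: 11+7+23+33 = 74
Vale → Maple → Easton → Ivy → North: 11+16+33+14 = 74
Vale → Maple → Easton → North → Ivy: 11+16+23+14 = 64
Vale → North → Ivy → Maple → Easton: 4+14+17+16 = 51
Vale → North → Ivy → Easton → Maple: 4+14+33+16 = 67
… (10 more)
The minimum is 51.
One shortest path: Vale → North → Ivy → Maple → Easton.

Shortest open route: 51 min.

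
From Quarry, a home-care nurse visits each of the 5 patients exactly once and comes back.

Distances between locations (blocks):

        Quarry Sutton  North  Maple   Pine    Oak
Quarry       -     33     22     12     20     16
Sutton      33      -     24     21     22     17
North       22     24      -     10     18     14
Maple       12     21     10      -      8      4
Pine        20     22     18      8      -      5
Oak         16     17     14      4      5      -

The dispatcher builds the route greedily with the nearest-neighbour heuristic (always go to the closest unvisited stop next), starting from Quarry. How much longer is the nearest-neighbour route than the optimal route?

8 blocks longer than the optimal tour.

Quarry: Maple=12, Oak=16, Pine=20, North=22, Sutton=33 ⇒ Maple
Maple: Oak=4, Pine=8, North=10, Sutton=21 ⇒ Oak
Oak: Pine=5, North=14, Sutton=17 ⇒ Pine
Pine: North=18, Sutton=22 ⇒ North
North: Sutton=24 ⇒ Sutton
NN route Quarry → Maple → Oak → Pine → North → Sutton → Quarry costs 96.
Optimal: Quarry → North → Sutton → Oak → Pine → Maple → Quarry costs 88 (by enumerating all 60 distinct tours).
Excess = 96 − 88 = 8.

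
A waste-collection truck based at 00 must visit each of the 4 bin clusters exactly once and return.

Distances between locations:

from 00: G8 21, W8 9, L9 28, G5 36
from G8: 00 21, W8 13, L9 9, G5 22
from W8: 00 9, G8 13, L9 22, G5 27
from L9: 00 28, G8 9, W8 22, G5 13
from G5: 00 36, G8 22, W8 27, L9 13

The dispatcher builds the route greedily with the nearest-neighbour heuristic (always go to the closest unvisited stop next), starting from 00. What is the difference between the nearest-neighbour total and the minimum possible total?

The nearest-neighbour route is 1 longer than optimal.

00: W8=9, G8=21, L9=28, G5=36 ⇒ W8
W8: G8=13, L9=22, G5=27 ⇒ G8
G8: L9=9, G5=22 ⇒ L9
L9: G5=13 ⇒ G5
NN route 00 → W8 → G8 → L9 → G5 → 00 costs 80.
Optimal: 00 → G8 → L9 → G5 → W8 → 00 costs 79 (by enumerating all 12 distinct tours).
Excess = 80 − 79 = 1.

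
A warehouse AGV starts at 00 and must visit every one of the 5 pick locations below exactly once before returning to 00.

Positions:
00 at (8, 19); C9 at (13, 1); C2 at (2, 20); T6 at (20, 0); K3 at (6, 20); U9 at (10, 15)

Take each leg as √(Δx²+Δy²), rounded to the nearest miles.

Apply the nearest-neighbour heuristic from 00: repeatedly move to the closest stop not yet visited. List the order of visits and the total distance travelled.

00 → [K3:2 / U9:4 / C2:6 / C9:19 / T6:22] → K3 (2)
K3 → [C2:4 / U9:6 / C9:20 / T6:24] → C2 (4)
C2 → [U9:9 / C9:22 / T6:27] → U9 (9)
U9 → [C9:14 / T6:18] → C9 (14)
C9 → [T6:7] → T6 (7)
Return T6→00: 22.
Total = 2 + 4 + 9 + 14 + 7 + 22 = 58.

Nearest-neighbour total = 58 miles; route 00 → K3 → C2 → U9 → C9 → T6 → 00.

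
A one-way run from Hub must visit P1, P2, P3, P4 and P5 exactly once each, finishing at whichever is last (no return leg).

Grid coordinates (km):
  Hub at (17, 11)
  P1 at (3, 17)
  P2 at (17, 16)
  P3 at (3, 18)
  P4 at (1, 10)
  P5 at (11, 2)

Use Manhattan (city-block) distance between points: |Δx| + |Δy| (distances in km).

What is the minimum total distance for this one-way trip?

There are 5! = 120 possible orderings.
Hub→P1→P2→P3→P4→P5: 20+15+16+10+18 = 79
Hub→P1→P2→P3→P5→P4: 20+15+16+24+18 = 93
Hub→P1→P2→P4→P3→P5: 20+15+22+10+24 = 91
Hub→P1→P2→P4→P5→P3: 20+15+22+18+24 = 99
Hub→P1→P2→P5→P3→P4: 20+15+20+24+10 = 89
Hub→P1→P2→P5→P4→P3: 20+15+20+18+10 = 83
Hub→P1→P3→P2→P4→P5: 20+1+16+22+18 = 77
Hub→P1→P3→P2→P5→P4: 20+1+16+20+18 = 75
Hub→P1→P3→P4→P2→P5: 20+1+10+22+20 = 73
Hub→P1→P3→P4→P5→P2: 20+1+10+18+20 = 69
Hub→P1→P3→P5→P2→P4: 20+1+24+20+22 = 87
Hub→P1→P3→P5→P4→P2: 20+1+24+18+22 = 85
Hub→P1→P4→P2→P3→P5: 20+9+22+16+24 = 91
Hub→P1→P4→P2→P5→P3: 20+9+22+20+24 = 95
… (106 more)
Hub→P2→P1→P3→P4→P5: 5+15+1+10+18 = 49  ← best
The minimum is 49.
One shortest path: Hub → P2 → P1 → P3 → P4 → P5.

Shortest open route: 49 km.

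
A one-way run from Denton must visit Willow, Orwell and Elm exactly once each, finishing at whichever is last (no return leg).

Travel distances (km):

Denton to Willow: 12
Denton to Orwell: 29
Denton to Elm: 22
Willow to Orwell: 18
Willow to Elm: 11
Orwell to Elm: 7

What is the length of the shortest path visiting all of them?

Minimum one-way distance = 30 km.

There are 3! = 6 possible orderings.
Denton - Willow - Orwell - Elm: 12+18+7 = 37
Denton - Willow - Elm - Orwell: 12+11+7 = 30
Denton - Orwell - Willow - Elm: 29+18+11 = 58
Denton - Orwell - Elm - Willow: 29+7+11 = 47
Denton - Elm - Willow - Orwell: 22+11+18 = 51
Denton - Elm - Orwell - Willow: 22+7+18 = 47
The minimum is 30.
One shortest path: Denton → Willow → Elm → Orwell.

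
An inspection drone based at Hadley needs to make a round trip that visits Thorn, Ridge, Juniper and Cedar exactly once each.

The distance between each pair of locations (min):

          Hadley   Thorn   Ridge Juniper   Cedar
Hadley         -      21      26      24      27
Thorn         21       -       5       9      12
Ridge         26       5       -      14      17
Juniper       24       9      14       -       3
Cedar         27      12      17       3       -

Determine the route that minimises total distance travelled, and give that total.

Minimum total distance: 70 min.

With 4 stops there are 4!/2 = 12 distinct round trips (a route and its reverse cost the same).
Hadley-Thorn-Ridge-Juniper-Cedar-Hadley: 21+5+14+3+27 = 70
Hadley-Thorn-Ridge-Cedar-Juniper-Hadley: 21+5+17+3+24 = 70
Hadley-Thorn-Juniper-Ridge-Cedar-Hadley: 21+9+14+17+27 = 88
Hadley-Thorn-Juniper-Cedar-Ridge-Hadley: 21+9+3+17+26 = 76
Hadley-Thorn-Cedar-Ridge-Juniper-Hadley: 21+12+17+14+24 = 88
Hadley-Thorn-Cedar-Juniper-Ridge-Hadley: 21+12+3+14+26 = 76
Hadley-Ridge-Thorn-Juniper-Cedar-Hadley: 26+5+9+3+27 = 70
Hadley-Ridge-Thorn-Cedar-Juniper-Hadley: 26+5+12+3+24 = 70
Hadley-Ridge-Juniper-Thorn-Cedar-Hadley: 26+14+9+12+27 = 88
Hadley-Ridge-Cedar-Thorn-Juniper-Hadley: 26+17+12+9+24 = 88
Hadley-Juniper-Thorn-Ridge-Cedar-Hadley: 24+9+5+17+27 = 82
Hadley-Juniper-Ridge-Thorn-Cedar-Hadley: 24+14+5+12+27 = 82
The minimum is 70.
One optimal route: Hadley → Thorn → Ridge → Juniper → Cedar → Hadley (or its reverse).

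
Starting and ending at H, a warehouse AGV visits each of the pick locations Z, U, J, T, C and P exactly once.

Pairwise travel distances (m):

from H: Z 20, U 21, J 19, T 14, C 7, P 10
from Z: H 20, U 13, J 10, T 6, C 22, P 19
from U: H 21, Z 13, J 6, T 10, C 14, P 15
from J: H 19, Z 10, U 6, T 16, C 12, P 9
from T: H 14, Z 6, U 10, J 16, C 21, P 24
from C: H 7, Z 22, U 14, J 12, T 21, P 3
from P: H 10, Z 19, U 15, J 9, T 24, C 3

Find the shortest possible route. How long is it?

Shortest round trip = 58 m.

There are 360 distinct closed tours to check (reversals are equivalent).
H→Z→U→J→T→C→P→H: 20+13+6+16+21+3+10 = 89
H→Z→U→J→T→P→C→H: 20+13+6+16+24+3+7 = 89
H→Z→U→J→C→T→P→H: 20+13+6+12+21+24+10 = 106
H→Z→U→J→C→P→T→H: 20+13+6+12+3+24+14 = 92
H→Z→U→J→P→T→C→H: 20+13+6+9+24+21+7 = 100
H→Z→U→J→P→C→T→H: 20+13+6+9+3+21+14 = 86
H→Z→U→T→J→C→P→H: 20+13+10+16+12+3+10 = 84
H→Z→U→T→J→P→C→H: 20+13+10+16+9+3+7 = 78
… (352 more)
H→T→Z→U→J→P→C→H: 14+6+13+6+9+3+7 = 58  ← best
The minimum is 58.
One optimal route: H → T → Z → U → J → P → C → H (or its reverse).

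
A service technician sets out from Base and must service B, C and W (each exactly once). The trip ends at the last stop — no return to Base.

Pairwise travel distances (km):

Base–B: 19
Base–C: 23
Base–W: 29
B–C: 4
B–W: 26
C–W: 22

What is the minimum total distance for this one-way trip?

There are 3! = 6 possible orderings.
Base→B→C→W: 19+4+22 = 45
Base→B→W→C: 19+26+22 = 67
Base→C→B→W: 23+4+26 = 53
Base→C→W→B: 23+22+26 = 71
Base→W→B→C: 29+26+4 = 59
Base→W→C→B: 29+22+4 = 55
The minimum is 45.
One shortest path: Base → B → C → W.

Shortest open route: 45 km.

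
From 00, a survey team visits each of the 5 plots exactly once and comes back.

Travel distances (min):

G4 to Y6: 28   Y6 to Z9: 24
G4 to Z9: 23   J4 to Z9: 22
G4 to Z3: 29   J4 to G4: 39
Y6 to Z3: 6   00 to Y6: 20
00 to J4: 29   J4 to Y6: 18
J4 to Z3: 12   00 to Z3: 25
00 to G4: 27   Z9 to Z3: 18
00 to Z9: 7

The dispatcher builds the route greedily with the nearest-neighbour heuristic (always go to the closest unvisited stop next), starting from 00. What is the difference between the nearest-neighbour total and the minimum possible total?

00: Z9=7, Y6=20, Z3=25, G4=27, J4=29 ⇒ Z9
Z9: Z3=18, J4=22, G4=23, Y6=24 ⇒ Z3
Z3: Y6=6, J4=12, G4=29 ⇒ Y6
Y6: J4=18, G4=28 ⇒ J4
J4: G4=39 ⇒ G4
NN route 00 → Z9 → Z3 → Y6 → J4 → G4 → 00 costs 115.
Optimal: 00 → G4 → Y6 → Z3 → J4 → Z9 → 00 costs 102 (by enumerating all 60 distinct tours).
Excess = 115 − 102 = 13.

Excess over optimum: 13 min.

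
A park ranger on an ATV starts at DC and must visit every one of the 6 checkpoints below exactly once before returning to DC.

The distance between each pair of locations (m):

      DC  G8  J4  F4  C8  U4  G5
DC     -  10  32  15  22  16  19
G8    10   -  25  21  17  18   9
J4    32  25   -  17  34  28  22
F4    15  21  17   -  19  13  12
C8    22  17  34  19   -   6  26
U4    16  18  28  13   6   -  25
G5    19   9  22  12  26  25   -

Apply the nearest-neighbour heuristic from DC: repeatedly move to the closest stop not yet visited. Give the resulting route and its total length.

116 m along DC → G8 → G5 → F4 → U4 → C8 → J4 → DC.

From DC: distances to unvisited — G8=10, F4=15, U4=16, G5=19, C8=22, J4=32. Nearest is G8 (10).
From G8: distances to unvisited — G5=9, C8=17, U4=18, F4=21, J4=25. Nearest is G5 (9).
From G5: distances to unvisited — F4=12, J4=22, U4=25, C8=26. Nearest is F4 (12).
From F4: distances to unvisited — U4=13, J4=17, C8=19. Nearest is U4 (13).
From U4: distances to unvisited — C8=6, J4=28. Nearest is C8 (6).
From C8: distances to unvisited — J4=34. Nearest is J4 (34).
Return J4→DC: 32.
Total = 10 + 9 + 12 + 13 + 6 + 34 + 32 = 116.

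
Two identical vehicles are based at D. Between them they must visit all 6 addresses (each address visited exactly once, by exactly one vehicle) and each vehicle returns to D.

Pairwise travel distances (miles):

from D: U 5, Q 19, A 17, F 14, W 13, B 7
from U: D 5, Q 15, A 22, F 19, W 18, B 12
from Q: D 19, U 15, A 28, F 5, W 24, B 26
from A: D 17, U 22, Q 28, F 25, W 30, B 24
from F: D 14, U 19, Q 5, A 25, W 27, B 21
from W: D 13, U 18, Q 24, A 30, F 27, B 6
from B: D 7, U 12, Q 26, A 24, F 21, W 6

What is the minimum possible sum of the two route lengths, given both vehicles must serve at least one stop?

There are 2^5 − 1 = 31 ways to divide the 6 stops into two non-empty groups. For each, the best each vehicle can do is its own shortest tour through its group:
  {U} + {Q, A, F, W, B}: 10 + 84 = 94
  {Q} + {U, A, F, W, B}: 38 + 92 = 130
  {U, Q} + {A, F, W, B}: 39 + 82 = 121
  {A} + {U, Q, F, W, B}: 34 + 65 = 99
  {U, A} + {Q, F, W, B}: 44 + 56 = 100
  {Q, A} + {U, F, W, B}: 64 + 64 = 128
  … (31 splits in total)
  {U, Q, A, F} + {W, B}: 67 + 26 = 93  ← best
Best: vehicle 1 D → U → Q → F → A → D = 67; vehicle 2 D → W → B → D = 26; combined 93.

93 miles — the smallest possible combined total.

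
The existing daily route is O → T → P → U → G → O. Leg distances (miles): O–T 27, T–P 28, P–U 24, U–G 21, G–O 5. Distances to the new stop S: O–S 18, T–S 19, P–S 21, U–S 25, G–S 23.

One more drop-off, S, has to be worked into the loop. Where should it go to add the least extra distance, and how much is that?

Insertion cost between consecutive stops i–j is d(i,S) + d(S,j) − d(i,j):
  between O and T: 18 + 19 − 27 = 10
  between T and P: 19 + 21 − 28 = 12
  between P and U: 21 + 25 − 24 = 22
  between U and G: 25 + 23 − 21 = 27
  between G and O: 23 + 18 − 5 = 36
Cheapest insertion is between O and T, adding 10.
New total = 105 + 10 = 115.

+10 miles — insert S between O and T.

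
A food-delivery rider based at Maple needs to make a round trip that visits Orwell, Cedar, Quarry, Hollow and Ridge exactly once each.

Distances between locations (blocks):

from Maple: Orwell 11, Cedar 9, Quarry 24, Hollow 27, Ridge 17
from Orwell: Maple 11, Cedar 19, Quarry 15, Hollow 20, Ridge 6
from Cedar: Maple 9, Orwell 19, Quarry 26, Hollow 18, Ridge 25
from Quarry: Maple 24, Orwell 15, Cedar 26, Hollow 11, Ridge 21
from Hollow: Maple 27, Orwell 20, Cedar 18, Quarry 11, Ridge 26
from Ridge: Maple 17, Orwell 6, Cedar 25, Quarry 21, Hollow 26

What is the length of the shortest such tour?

Shortest round trip = 76 blocks.

There are 60 distinct closed tours to check (reversals are equivalent).
Maple-Orwell-Cedar-Quarry-Hollow-Ridge-Maple: 11+19+26+11+26+17 = 110
Maple-Orwell-Cedar-Quarry-Ridge-Hollow-Maple: 11+19+26+21+26+27 = 130
Maple-Orwell-Cedar-Hollow-Quarry-Ridge-Maple: 11+19+18+11+21+17 = 97
Maple-Orwell-Cedar-Hollow-Ridge-Quarry-Maple: 11+19+18+26+21+24 = 119
Maple-Orwell-Cedar-Ridge-Quarry-Hollow-Maple: 11+19+25+21+11+27 = 114
Maple-Orwell-Cedar-Ridge-Hollow-Quarry-Maple: 11+19+25+26+11+24 = 116
Maple-Orwell-Quarry-Cedar-Hollow-Ridge-Maple: 11+15+26+18+26+17 = 113
Maple-Orwell-Quarry-Cedar-Ridge-Hollow-Maple: 11+15+26+25+26+27 = 130
Maple-Orwell-Quarry-Hollow-Cedar-Ridge-Maple: 11+15+11+18+25+17 = 97
Maple-Orwell-Quarry-Hollow-Ridge-Cedar-Maple: 11+15+11+26+25+9 = 97
Maple-Orwell-Quarry-Ridge-Cedar-Hollow-Maple: 11+15+21+25+18+27 = 117
Maple-Orwell-Quarry-Ridge-Hollow-Cedar-Maple: 11+15+21+26+18+9 = 100
Maple-Orwell-Hollow-Cedar-Quarry-Ridge-Maple: 11+20+18+26+21+17 = 113
Maple-Orwell-Hollow-Cedar-Ridge-Quarry-Maple: 11+20+18+25+21+24 = 119
… (46 more)
Maple-Orwell-Ridge-Quarry-Hollow-Cedar-Maple: 11+6+21+11+18+9 = 76  ← best
The minimum is 76.
One optimal route: Maple → Orwell → Ridge → Quarry → Hollow → Cedar → Maple (or its reverse).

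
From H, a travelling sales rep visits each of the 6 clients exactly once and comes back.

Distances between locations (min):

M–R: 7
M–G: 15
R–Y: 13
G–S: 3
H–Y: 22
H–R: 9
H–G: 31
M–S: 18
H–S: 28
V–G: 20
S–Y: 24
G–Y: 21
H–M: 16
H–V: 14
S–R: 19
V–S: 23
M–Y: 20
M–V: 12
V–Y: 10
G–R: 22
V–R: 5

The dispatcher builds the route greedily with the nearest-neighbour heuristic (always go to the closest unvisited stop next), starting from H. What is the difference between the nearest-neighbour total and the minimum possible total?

Excess over optimum: 8 min.

H: R=9, V=14, M=16, Y=22, S=28, G=31 ⇒ R
R: V=5, M=7, Y=13, S=19, G=22 ⇒ V
V: Y=10, M=12, G=20, S=23 ⇒ Y
Y: M=20, G=21, S=24 ⇒ M
M: G=15, S=18 ⇒ G
G: S=3 ⇒ S
NN route H → R → V → Y → M → G → S → H costs 90.
Optimal: H → M → G → S → Y → V → R → H costs 82 (by enumerating all 360 distinct tours).
Excess = 90 − 82 = 8.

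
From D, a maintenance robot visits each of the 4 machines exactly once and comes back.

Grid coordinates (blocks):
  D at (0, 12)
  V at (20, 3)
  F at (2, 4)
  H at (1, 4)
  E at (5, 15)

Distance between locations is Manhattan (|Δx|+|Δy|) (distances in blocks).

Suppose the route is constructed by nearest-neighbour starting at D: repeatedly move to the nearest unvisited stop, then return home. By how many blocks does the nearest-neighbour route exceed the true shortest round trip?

From D: E=8, H=9, F=10, V=29 → choose E (8).
From E: F=14, H=15, V=27 → choose F (14).
From F: H=1, V=19 → choose H (1).
From H: V=20 → choose V (20).
NN route D → E → F → H → V → D costs 72.
Optimal: D → H → F → V → E → D costs 64 (by enumerating all 12 distinct tours).
Excess = 72 − 64 = 8.

Excess over optimum: 8 blocks.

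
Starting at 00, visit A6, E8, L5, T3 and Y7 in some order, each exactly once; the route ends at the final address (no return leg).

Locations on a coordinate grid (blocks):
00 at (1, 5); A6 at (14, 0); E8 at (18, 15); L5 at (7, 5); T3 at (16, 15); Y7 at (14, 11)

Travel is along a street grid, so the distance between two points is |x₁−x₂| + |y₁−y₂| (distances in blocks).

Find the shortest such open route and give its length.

There are 5! = 120 possible orderings.
00→A6→E8→L5→T3→Y7: 18+19+21+19+6 = 83
00→A6→E8→L5→Y7→T3: 18+19+21+13+6 = 77
00→A6→E8→T3→L5→Y7: 18+19+2+19+13 = 71
00→A6→E8→T3→Y7→L5: 18+19+2+6+13 = 58
00→A6→E8→Y7→L5→T3: 18+19+8+13+19 = 77
00→A6→E8→Y7→T3→L5: 18+19+8+6+19 = 70
00→A6→L5→E8→T3→Y7: 18+12+21+2+6 = 59
00→A6→L5→E8→Y7→T3: 18+12+21+8+6 = 65
00→A6→L5→T3→E8→Y7: 18+12+19+2+8 = 59
00→A6→L5→T3→Y7→E8: 18+12+19+6+8 = 63
00→A6→L5→Y7→E8→T3: 18+12+13+8+2 = 53
00→A6→L5→Y7→T3→E8: 18+12+13+6+2 = 51
00→A6→T3→E8→L5→Y7: 18+17+2+21+13 = 71
00→A6→T3→E8→Y7→L5: 18+17+2+8+13 = 58
… (106 more)
00→L5→A6→Y7→T3→E8: 6+12+11+6+2 = 37  ← best
The minimum is 37.
One shortest path: 00 → L5 → A6 → Y7 → T3 → E8.

37 blocks — the minimum one-way total.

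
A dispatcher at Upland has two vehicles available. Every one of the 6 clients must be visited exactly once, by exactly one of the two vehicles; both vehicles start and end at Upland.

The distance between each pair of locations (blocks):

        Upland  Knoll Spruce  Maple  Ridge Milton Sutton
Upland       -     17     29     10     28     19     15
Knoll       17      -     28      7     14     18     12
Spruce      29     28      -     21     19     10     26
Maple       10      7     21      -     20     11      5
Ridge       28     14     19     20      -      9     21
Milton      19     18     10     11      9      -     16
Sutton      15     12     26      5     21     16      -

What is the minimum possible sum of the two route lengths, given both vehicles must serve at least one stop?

Check every non-empty split of the stops between the two vehicles; for each half take its own optimal tour:
  {Knoll} + {Spruce, Maple, Ridge, Milton, Sutton}: 34 + 84 = 118
  {Spruce} + {Knoll, Maple, Ridge, Milton, Sutton}: 58 + 69 = 127
  {Knoll, Spruce} + {Maple, Ridge, Milton, Sutton}: 74 + 64 = 138
  {Maple} + {Knoll, Spruce, Ridge, Milton, Sutton}: 20 + 89 = 109
  {Knoll, Maple} + {Spruce, Ridge, Milton, Sutton}: 34 + 84 = 118
  {Spruce, Maple} + {Knoll, Ridge, Milton, Sutton}: 60 + 69 = 129
  … (31 splits in total)
Best: vehicle 1 Upland → Maple → Upland = 20; vehicle 2 Upland → Spruce → Milton → Ridge → Knoll → Sutton → Upland = 89; combined 109.

109 blocks — the smallest possible combined total.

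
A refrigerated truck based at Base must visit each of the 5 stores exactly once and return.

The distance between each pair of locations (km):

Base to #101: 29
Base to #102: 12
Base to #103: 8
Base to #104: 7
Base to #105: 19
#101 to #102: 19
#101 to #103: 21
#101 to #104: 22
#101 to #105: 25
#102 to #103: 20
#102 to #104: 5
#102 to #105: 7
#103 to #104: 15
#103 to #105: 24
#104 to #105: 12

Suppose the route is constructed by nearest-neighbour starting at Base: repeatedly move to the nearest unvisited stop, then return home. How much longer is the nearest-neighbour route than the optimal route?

The nearest-neighbour route is 20 km longer than optimal.

From Base: #104=7, #103=8, #102=12, #105=19, #101=29 → choose #104 (7).
From #104: #102=5, #105=12, #103=15, #101=22 → choose #102 (5).
From #102: #105=7, #101=19, #103=20 → choose #105 (7).
From #105: #103=24, #101=25 → choose #103 (24).
From #103: #101=21 → choose #101 (21).
NN route Base → #104 → #102 → #105 → #103 → #101 → Base costs 93.
Optimal: Base → #103 → #101 → #105 → #102 → #104 → Base costs 73 (by enumerating all 60 distinct tours).
Excess = 93 − 73 = 20.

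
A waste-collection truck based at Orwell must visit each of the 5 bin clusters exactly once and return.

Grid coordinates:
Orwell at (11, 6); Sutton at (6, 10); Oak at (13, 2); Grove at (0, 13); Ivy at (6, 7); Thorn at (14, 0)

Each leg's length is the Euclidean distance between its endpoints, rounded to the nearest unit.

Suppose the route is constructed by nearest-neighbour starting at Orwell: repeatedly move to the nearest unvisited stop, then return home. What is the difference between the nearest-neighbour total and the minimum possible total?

Orwell: Oak=4, Ivy=5, Sutton=6, Thorn=7, Grove=13 ⇒ Oak
Oak: Thorn=2, Ivy=9, Sutton=11, Grove=17 ⇒ Thorn
Thorn: Ivy=11, Sutton=13, Grove=19 ⇒ Ivy
Ivy: Sutton=3, Grove=8 ⇒ Sutton
Sutton: Grove=7 ⇒ Grove
NN route Orwell → Oak → Thorn → Ivy → Sutton → Grove → Orwell costs 40.
Optimal: Orwell → Sutton → Grove → Ivy → Thorn → Oak → Orwell costs 38 (by enumerating all 60 distinct tours).
Excess = 40 − 38 = 2.

The nearest-neighbour route is 2 longer than optimal.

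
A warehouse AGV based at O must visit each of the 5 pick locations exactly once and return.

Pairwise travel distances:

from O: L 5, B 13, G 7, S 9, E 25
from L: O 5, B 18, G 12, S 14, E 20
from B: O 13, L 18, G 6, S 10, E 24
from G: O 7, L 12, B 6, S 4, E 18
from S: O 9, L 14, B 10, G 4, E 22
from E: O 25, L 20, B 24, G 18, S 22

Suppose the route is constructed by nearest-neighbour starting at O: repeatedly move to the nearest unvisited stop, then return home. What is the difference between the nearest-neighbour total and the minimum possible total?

12 longer than the optimal tour.

O: L=5, G=7, S=9, B=13, E=25 ⇒ L
L: G=12, S=14, B=18, E=20 ⇒ G
G: S=4, B=6, E=18 ⇒ S
S: B=10, E=22 ⇒ B
B: E=24 ⇒ E
NN route O → L → G → S → B → E → O costs 80.
Optimal: O → L → E → B → G → S → O costs 68 (by enumerating all 60 distinct tours).
Excess = 80 − 68 = 12.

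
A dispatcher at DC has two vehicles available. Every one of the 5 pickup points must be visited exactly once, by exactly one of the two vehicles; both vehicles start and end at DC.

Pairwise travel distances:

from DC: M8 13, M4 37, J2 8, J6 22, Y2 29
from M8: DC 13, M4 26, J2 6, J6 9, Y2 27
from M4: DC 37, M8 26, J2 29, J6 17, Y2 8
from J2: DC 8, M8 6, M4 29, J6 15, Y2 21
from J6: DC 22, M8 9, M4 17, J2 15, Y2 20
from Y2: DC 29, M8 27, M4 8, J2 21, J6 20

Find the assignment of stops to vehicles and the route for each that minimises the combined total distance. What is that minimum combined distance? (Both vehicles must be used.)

There are 2^4 − 1 = 15 ways to divide the 5 stops into two non-empty groups. For each, the best each vehicle can do is its own shortest tour through its group:
  {M8} + {M4, J2, J6, Y2}: 26 + 76 = 102
  {M4} + {M8, J2, J6, Y2}: 74 + 71 = 145
  {M8, M4} + {J2, J6, Y2}: 76 + 71 = 147
  {J2} + {M8, M4, J6, Y2}: 16 + 76 = 92
  {M8, J2} + {M4, J6, Y2}: 27 + 76 = 103
  {M4, J2} + {M8, J6, Y2}: 74 + 71 = 145
  … (15 splits in total)
Best: vehicle 1 DC → J2 → DC = 16; vehicle 2 DC → M8 → J6 → M4 → Y2 → DC = 76; combined 92.

Minimum combined distance: 92.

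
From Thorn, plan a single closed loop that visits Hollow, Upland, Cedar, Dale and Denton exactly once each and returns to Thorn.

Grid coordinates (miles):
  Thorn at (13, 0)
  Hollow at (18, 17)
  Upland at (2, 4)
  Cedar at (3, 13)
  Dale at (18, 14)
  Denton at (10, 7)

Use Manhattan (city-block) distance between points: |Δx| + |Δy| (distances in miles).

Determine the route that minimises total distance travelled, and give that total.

With 5 stops there are 5!/2 = 60 distinct round trips (a route and its reverse cost the same).
Thorn→Hollow→Upland→Cedar→Dale→Denton→Thorn: 22+29+10+16+15+10 = 102
Thorn→Hollow→Upland→Cedar→Denton→Dale→Thorn: 22+29+10+13+15+19 = 108
Thorn→Hollow→Upland→Dale→Cedar→Denton→Thorn: 22+29+26+16+13+10 = 116
Thorn→Hollow→Upland→Dale→Denton→Cedar→Thorn: 22+29+26+15+13+23 = 128
Thorn→Hollow→Upland→Denton→Cedar→Dale→Thorn: 22+29+11+13+16+19 = 110
Thorn→Hollow→Upland→Denton→Dale→Cedar→Thorn: 22+29+11+15+16+23 = 116
Thorn→Hollow→Cedar→Upland→Dale→Denton→Thorn: 22+19+10+26+15+10 = 102
Thorn→Hollow→Cedar→Upland→Denton→Dale→Thorn: 22+19+10+11+15+19 = 96
Thorn→Hollow→Cedar→Dale→Upland→Denton→Thorn: 22+19+16+26+11+10 = 104
Thorn→Hollow→Cedar→Dale→Denton→Upland→Thorn: 22+19+16+15+11+15 = 98
Thorn→Hollow→Cedar→Denton→Upland→Dale→Thorn: 22+19+13+11+26+19 = 110
Thorn→Hollow→Cedar→Denton→Dale→Upland→Thorn: 22+19+13+15+26+15 = 110
Thorn→Hollow→Dale→Upland→Cedar→Denton→Thorn: 22+3+26+10+13+10 = 84
Thorn→Hollow→Dale→Upland→Denton→Cedar→Thorn: 22+3+26+11+13+23 = 98
… (46 more)
Thorn→Hollow→Dale→Cedar→Upland→Denton→Thorn: 22+3+16+10+11+10 = 72  ← best
The minimum is 72.
One optimal route: Thorn → Hollow → Dale → Cedar → Upland → Denton → Thorn (or its reverse).

Minimum total distance: 72 miles.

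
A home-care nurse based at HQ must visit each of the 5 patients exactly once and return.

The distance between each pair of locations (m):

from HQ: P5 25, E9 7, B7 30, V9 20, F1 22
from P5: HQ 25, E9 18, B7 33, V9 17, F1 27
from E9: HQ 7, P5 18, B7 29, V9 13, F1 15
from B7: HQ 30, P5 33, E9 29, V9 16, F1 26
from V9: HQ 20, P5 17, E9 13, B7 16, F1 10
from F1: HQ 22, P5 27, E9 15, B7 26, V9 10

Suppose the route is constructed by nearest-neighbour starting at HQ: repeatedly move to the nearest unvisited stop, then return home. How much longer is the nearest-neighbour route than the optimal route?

HQ: E9=7, V9=20, F1=22, P5=25, B7=30 ⇒ E9
E9: V9=13, F1=15, P5=18, B7=29 ⇒ V9
V9: F1=10, B7=16, P5=17 ⇒ F1
F1: B7=26, P5=27 ⇒ B7
B7: P5=33 ⇒ P5
NN route HQ → E9 → V9 → F1 → B7 → P5 → HQ costs 114.
Optimal: HQ → P5 → B7 → V9 → F1 → E9 → HQ costs 106 (by enumerating all 60 distinct tours).
Excess = 114 − 106 = 8.

The nearest-neighbour route is 8 m longer than optimal.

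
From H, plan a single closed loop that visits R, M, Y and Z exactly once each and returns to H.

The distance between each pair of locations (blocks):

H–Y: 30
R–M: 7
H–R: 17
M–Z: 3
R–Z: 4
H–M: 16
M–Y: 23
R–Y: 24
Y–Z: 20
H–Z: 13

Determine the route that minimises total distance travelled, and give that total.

Shortest round trip = 77 blocks.

There are 12 distinct closed tours to check (reversals are equivalent).
H → R → M → Y → Z → H: 17+7+23+20+13 = 80
H → R → M → Z → Y → H: 17+7+3+20+30 = 77
H → R → Y → M → Z → H: 17+24+23+3+13 = 80
H → R → Y → Z → M → H: 17+24+20+3+16 = 80
H → R → Z → M → Y → H: 17+4+3+23+30 = 77
H → R → Z → Y → M → H: 17+4+20+23+16 = 80
H → M → R → Y → Z → H: 16+7+24+20+13 = 80
H → M → R → Z → Y → H: 16+7+4+20+30 = 77
H → M → Y → R → Z → H: 16+23+24+4+13 = 80
H → M → Z → R → Y → H: 16+3+4+24+30 = 77
H → Y → R → M → Z → H: 30+24+7+3+13 = 77
H → Y → M → R → Z → H: 30+23+7+4+13 = 77
The minimum is 77.
One optimal route: H → R → M → Z → Y → H (or its reverse).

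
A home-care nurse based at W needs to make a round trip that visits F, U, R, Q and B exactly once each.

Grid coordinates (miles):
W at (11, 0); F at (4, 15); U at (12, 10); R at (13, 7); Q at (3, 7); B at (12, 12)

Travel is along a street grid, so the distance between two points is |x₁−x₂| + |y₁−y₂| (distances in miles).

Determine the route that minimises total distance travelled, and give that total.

There are 60 distinct closed tours to check (reversals are equivalent).
W-F-U-R-Q-B-W: 22+13+4+10+14+13 = 76
W-F-U-R-B-Q-W: 22+13+4+6+14+15 = 74
W-F-U-Q-R-B-W: 22+13+12+10+6+13 = 76
W-F-U-Q-B-R-W: 22+13+12+14+6+9 = 76
W-F-U-B-R-Q-W: 22+13+2+6+10+15 = 68
W-F-U-B-Q-R-W: 22+13+2+14+10+9 = 70
W-F-R-U-Q-B-W: 22+17+4+12+14+13 = 82
W-F-R-U-B-Q-W: 22+17+4+2+14+15 = 74
W-F-R-Q-U-B-W: 22+17+10+12+2+13 = 76
W-F-R-Q-B-U-W: 22+17+10+14+2+11 = 76
W-F-R-B-U-Q-W: 22+17+6+2+12+15 = 74
W-F-R-B-Q-U-W: 22+17+6+14+12+11 = 82
W-F-Q-U-R-B-W: 22+9+12+4+6+13 = 66
W-F-Q-U-B-R-W: 22+9+12+2+6+9 = 60
… (46 more)
W-R-U-B-F-Q-W: 9+4+2+11+9+15 = 50  ← best
The minimum is 50.
One optimal route: W → R → U → B → F → Q → W (or its reverse).

50 miles — the shortest possible round trip.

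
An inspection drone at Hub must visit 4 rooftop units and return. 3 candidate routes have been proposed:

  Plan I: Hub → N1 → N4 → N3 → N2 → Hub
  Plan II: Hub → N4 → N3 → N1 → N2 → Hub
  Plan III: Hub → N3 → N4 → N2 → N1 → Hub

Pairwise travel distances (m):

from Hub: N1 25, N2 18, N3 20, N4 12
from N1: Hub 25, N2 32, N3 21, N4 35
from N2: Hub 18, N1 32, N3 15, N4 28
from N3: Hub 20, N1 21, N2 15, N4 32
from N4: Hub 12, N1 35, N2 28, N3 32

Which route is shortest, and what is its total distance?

Plan I: 25 + 35 + 32 + 15 + 18 = 125
Plan II: 12 + 32 + 21 + 32 + 18 = 115
Plan III: 20 + 32 + 28 + 32 + 25 = 137

Shortest is Plan II, total 115 m.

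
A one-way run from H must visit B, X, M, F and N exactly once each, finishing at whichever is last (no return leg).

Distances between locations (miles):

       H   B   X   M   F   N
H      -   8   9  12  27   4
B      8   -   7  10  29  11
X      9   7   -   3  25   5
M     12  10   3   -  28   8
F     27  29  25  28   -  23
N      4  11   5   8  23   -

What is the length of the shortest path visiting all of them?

There are 5! = 120 possible orderings.
H - B - X - M - F - N: 8+7+3+28+23 = 69
H - B - X - M - N - F: 8+7+3+8+23 = 49
H - B - X - F - M - N: 8+7+25+28+8 = 76
H - B - X - F - N - M: 8+7+25+23+8 = 71
H - B - X - N - M - F: 8+7+5+8+28 = 56
H - B - X - N - F - M: 8+7+5+23+28 = 71
H - B - M - X - F - N: 8+10+3+25+23 = 69
H - B - M - X - N - F: 8+10+3+5+23 = 49
H - B - M - F - X - N: 8+10+28+25+5 = 76
H - B - M - F - N - X: 8+10+28+23+5 = 74
H - B - M - N - X - F: 8+10+8+5+25 = 56
H - B - M - N - F - X: 8+10+8+23+25 = 74
H - B - F - X - M - N: 8+29+25+3+8 = 73
H - B - F - X - N - M: 8+29+25+5+8 = 75
… (106 more)
The minimum is 49.
One shortest path: H → B → X → M → N → F.

Minimum one-way distance = 49 miles.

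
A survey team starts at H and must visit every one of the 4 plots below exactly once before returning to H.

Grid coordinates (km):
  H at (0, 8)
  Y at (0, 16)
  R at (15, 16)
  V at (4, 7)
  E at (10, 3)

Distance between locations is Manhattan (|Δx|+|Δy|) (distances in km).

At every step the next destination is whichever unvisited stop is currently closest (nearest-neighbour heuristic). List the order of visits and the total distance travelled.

Nearest-neighbour total = 56 km; route H → V → E → R → Y → H.

At H the remaining stops are V 5, Y 8, E 15, R 23; go to V.
At V the remaining stops are E 10, Y 13, R 20; go to E.
At E the remaining stops are R 18, Y 23; go to R.
At R the remaining stops are Y 15; go to Y.
Return Y→H: 8.
Total = 5 + 10 + 18 + 15 + 8 = 56.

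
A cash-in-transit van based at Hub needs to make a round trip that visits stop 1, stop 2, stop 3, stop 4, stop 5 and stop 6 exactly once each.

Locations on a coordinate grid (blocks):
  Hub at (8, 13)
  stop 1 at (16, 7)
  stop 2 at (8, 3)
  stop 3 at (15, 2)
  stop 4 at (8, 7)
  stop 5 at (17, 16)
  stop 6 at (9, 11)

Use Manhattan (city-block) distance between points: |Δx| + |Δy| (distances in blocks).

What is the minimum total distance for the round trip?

Shortest round trip = 48 blocks.

With 6 stops there are 6!/2 = 360 distinct round trips (a route and its reverse cost the same).
Hub→stop 1→stop 2→stop 3→stop 4→stop 5→stop 6→Hub: 14+12+8+12+18+13+3 = 80
Hub→stop 1→stop 2→stop 3→stop 4→stop 6→stop 5→Hub: 14+12+8+12+5+13+12 = 76
Hub→stop 1→stop 2→stop 3→stop 5→stop 4→stop 6→Hub: 14+12+8+16+18+5+3 = 76
Hub→stop 1→stop 2→stop 3→stop 5→stop 6→stop 4→Hub: 14+12+8+16+13+5+6 = 74
Hub→stop 1→stop 2→stop 3→stop 6→stop 4→stop 5→Hub: 14+12+8+15+5+18+12 = 84
Hub→stop 1→stop 2→stop 3→stop 6→stop 5→stop 4→Hub: 14+12+8+15+13+18+6 = 86
Hub→stop 1→stop 2→stop 4→stop 3→stop 5→stop 6→Hub: 14+12+4+12+16+13+3 = 74
Hub→stop 1→stop 2→stop 4→stop 3→stop 6→stop 5→Hub: 14+12+4+12+15+13+12 = 82
… (352 more)
Hub→stop 5→stop 1→stop 3→stop 2→stop 4→stop 6→Hub: 12+10+6+8+4+5+3 = 48  ← best
The minimum is 48.
One optimal route: Hub → stop 5 → stop 1 → stop 3 → stop 2 → stop 4 → stop 6 → Hub (or its reverse).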